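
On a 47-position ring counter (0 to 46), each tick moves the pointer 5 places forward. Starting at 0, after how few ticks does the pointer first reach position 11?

5⁻¹ ≡ 19 (mod 47) because 5·19 = 95 = 2·47 + 1.
Multiplying both sides by 19: x ≡ 19·11 = 209 ≡ 21 (mod 47).

21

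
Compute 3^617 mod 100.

By repeated squaring mod 100: 3^1≡3, 3^2≡9, 3^4≡81, 3^8≡61, 3^16≡21, 3^32≡41, 3^64≡81, 3^128≡61, 3^256≡21, 3^512≡41.
Since 617 = 1 + 8 + 32 + 64 + 512 in binary, 3^617 ≡ 3·61·41·81·41 ≡ 63 (mod 100).

63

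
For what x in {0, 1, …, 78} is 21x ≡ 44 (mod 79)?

51

21⁻¹ ≡ 64 (mod 79) because 21·64 = 1344 = 17·79 + 1.
Multiplying both sides by 64: x ≡ 64·44 = 2816 ≡ 51 (mod 79).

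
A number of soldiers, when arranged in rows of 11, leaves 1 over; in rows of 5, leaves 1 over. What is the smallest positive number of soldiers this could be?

x ≡ 1 (mod 5) gives x ∈ {1}.
The first of these with x mod 11 = 1 is 1.

1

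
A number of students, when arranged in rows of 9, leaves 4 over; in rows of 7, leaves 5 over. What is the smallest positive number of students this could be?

Since 7·4 ≡ 1 (mod 9), take x = 5 + 7·((4−5)·4 mod 9) = 5 + 7·5 = 40.
Check: 40 mod 9 = 4, 40 mod 7 = 5.

40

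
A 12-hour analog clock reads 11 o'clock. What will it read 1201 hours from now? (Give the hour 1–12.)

12

1201 mod 12 = 1 (since 100·12 = 1200).
11 + 1 → 12 on a 12-hour dial.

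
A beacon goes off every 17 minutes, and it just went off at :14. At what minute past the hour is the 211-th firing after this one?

1

211·17 = 3587.
Dividing 3587 by 60 gives quotient 59 and remainder 47.
(14 + 47) mod 60 = 1.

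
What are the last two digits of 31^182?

Successive squares of 31 mod 100: 31^1≡31, 31^2≡61, 31^4≡21, 31^8≡41, 31^16≡81, 31^32≡61, 31^64≡21, 31^128≡41.
182 = 2 + 4 + 16 + 32 + 128, so 31^182 ≡ 61·21·81·61·41 ≡ 61 (mod 100).

61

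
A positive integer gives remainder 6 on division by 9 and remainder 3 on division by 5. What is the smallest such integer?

33

x ≡ 3 (mod 5) gives x ∈ {3, 8, 13, 18, 23, 28, 33}.
The first of these with x mod 9 = 6 is 33.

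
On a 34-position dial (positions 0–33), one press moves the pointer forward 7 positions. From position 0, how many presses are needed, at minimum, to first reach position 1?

7·5 = 35 = 1·34 + 1, so 7⁻¹ ≡ 5 (mod 34).

5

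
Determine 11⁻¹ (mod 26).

19

26 = 2·11 + 4
11 = 2·4 + 3
4 = 1·3 + 1
3 = 3·1 + 0
Back-substituting gives 11·19 ≡ 1 (mod 26).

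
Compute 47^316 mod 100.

21

By repeated squaring mod 100: 47^1≡47, 47^2≡9, 47^4≡81, 47^8≡61, 47^16≡21, 47^32≡41, 47^64≡81, 47^128≡61, 47^256≡21.
316 = 4 + 8 + 16 + 32 + 256, so 47^316 ≡ 81·61·21·41·21 ≡ 21 (mod 100).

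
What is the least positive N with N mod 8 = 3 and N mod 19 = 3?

3

x ≡ 3 (mod 8) gives x ∈ {3}.
The first of these with x mod 19 = 3 is 3.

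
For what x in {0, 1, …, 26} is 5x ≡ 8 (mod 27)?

7

5⁻¹ ≡ 11 (mod 27) because 5·11 = 55 = 2·27 + 1.
So x ≡ 11·8 = 88 ≡ 7 (mod 27).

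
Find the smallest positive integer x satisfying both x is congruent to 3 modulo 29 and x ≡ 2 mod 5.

x ≡ 2 (mod 5) gives x ∈ {2, 7, 12, 17, 22, 27, 32}.
The first of these with x mod 29 = 3 is 32.

32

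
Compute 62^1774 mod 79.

67

Successive squares of 62 mod 79: 62^1≡62, 62^2≡52, 62^4≡18, 62^8≡8, 62^16≡64, 62^32≡67, 62^64≡65, 62^128≡38, 62^256≡22, 62^512≡10, 62^1024≡21.
Since 1774 = 2 + 4 + 8 + 32 + 64 + 128 + 512 + 1024 in binary, 62^1774 ≡ 52·18·8·67·65·38·10·21 ≡ 67 (mod 79).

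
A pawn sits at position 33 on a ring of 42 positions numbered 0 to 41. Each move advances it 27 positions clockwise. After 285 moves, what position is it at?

0

285·27 = 7695.
7695 mod 42 = 9 (since 183·42 = 7686).
(33 + 9) mod 42 = 0.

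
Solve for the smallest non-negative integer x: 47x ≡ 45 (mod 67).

48

47⁻¹ ≡ 10 (mod 67) because 47·10 = 470 = 7·67 + 1.
Multiplying both sides by 10: x ≡ 10·45 = 450 ≡ 48 (mod 67).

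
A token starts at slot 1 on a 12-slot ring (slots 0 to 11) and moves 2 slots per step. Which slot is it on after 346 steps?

346·2 = 692.
692 mod 12 = 8 (since 57·12 = 684).
(1 + 8) mod 12 = 9.

9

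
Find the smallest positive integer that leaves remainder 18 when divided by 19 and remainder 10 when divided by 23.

x ≡ 18 (mod 19) gives x ∈ {18, 37, 56}.
The first of these with x mod 23 = 10 is 56.

56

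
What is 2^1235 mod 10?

8

Last digits of 2^n: 2, 4, 8, 6 (period 4).
1235 leaves remainder 3 on division by 4, so 2^1235 ends in 8.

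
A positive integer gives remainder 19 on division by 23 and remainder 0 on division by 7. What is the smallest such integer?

x ≡ 0 (mod 7) gives x ∈ {0, 7, 14, 21, 28, 35, 42}.
The first of these with x mod 23 = 19 is 42.

42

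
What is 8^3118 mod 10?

Powers of 8 mod 10 repeat with period 4: 8, 4, 2, 6.
3118 mod 4 = 2, so the last digit matches 8^2 = 4.

4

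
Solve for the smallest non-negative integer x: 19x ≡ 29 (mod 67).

65

The inverse of 19 mod 67 is 60 (since 19·60 = 1140 ≡ 1).
So x ≡ 60·29 = 1740 ≡ 65 (mod 67).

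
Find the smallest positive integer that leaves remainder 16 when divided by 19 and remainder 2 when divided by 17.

206

x ≡ 2 (mod 17) gives x ∈ {2, 19, 36, 53, 70, 87, 104, 121, …}.
The first of these with x mod 19 = 16 is 206.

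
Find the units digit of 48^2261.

8

Powers of 8 mod 10 repeat with period 4: 8, 4, 2, 6.
2261 leaves remainder 1 on division by 4, so 48^2261 ends in 8.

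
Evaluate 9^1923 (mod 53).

6

Successive squares of 9 mod 53: 9^1≡9, 9^2≡28, 9^4≡42, 9^8≡15, 9^16≡13, 9^32≡10, 9^64≡47, 9^128≡36, 9^256≡24, 9^512≡46, 9^1024≡49.
1923 = 1 + 2 + 128 + 256 + 512 + 1024, so 9^1923 ≡ 9·28·36·24·46·49 ≡ 6 (mod 53).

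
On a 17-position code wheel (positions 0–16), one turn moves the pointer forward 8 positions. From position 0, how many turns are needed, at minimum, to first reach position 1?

15

17 = 2·8 + 1
8 = 8·1 + 0
Back-substituting gives 8·15 ≡ 1 (mod 17).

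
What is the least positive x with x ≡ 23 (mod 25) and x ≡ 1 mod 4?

x ≡ 1 (mod 4) gives x ∈ {1, 5, 9, 13, 17, 21, 25, 29, …}.
The first of these with x mod 25 = 23 is 73.

73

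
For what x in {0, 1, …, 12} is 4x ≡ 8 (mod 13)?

The inverse of 4 mod 13 is 10 (since 4·10 = 40 ≡ 1).
So x ≡ 10·8 = 80 ≡ 2 (mod 13).

2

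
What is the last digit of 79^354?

1

The units digit of 79^n cycles with period 2: 9, 1, …
354 mod 2 = 0, so the last digit matches 9^2 = 1.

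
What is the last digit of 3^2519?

7

Last digits of 3^n: 3, 9, 7, 1 (period 4).
2519 leaves remainder 3 on division by 4, so 3^2519 ends in 7.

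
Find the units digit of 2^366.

4

Last digits of 2^n: 2, 4, 8, 6 (period 4).
366 leaves remainder 2 on division by 4, so 2^366 ends in 4.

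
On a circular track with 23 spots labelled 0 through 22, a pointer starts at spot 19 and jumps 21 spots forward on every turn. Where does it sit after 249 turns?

4

249·21 = 5229.
5229 − 227·23 = 8, so 5229 ≡ 8 (mod 23).
(19 + 8) mod 23 = 4.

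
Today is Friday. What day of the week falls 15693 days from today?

15693 = 2241·7 + 6, so 15693 mod 7 = 6.
Friday + 6 days → Thursday.

Thursday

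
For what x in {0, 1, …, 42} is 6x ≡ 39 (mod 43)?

28

6⁻¹ ≡ 36 (mod 43) because 6·36 = 216 = 5·43 + 1.
Multiplying both sides by 36: x ≡ 36·39 = 1404 ≡ 28 (mod 43).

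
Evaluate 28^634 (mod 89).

Square-and-reduce mod 89: 28^1≡28, 28^2≡72, 28^4≡22, 28^8≡39, 28^16≡8, 28^32≡64, 28^64≡2, 28^128≡4, 28^256≡16, 28^512≡78.
Since 634 = 2 + 8 + 16 + 32 + 64 + 512 in binary, 28^634 ≡ 72·39·8·64·2·78 ≡ 42 (mod 89).

42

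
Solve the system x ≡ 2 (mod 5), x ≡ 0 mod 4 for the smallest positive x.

x ≡ 0 (mod 4) gives x ∈ {0, 4, 8, 12}.
The first of these with x mod 5 = 2 is 12.

12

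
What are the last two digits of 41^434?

61

By repeated squaring mod 100: 41^1≡41, 41^2≡81, 41^4≡61, 41^8≡21, 41^16≡41, 41^32≡81, 41^64≡61, 41^128≡21, 41^256≡41.
434 = 2 + 16 + 32 + 128 + 256, so 41^434 ≡ 81·41·81·21·41 ≡ 61 (mod 100).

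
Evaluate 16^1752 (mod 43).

41

Successive squares of 16 mod 43: 16^1≡16, 16^2≡41, 16^4≡4, 16^8≡16, 16^16≡41, 16^32≡4, 16^64≡16, 16^128≡41, 16^256≡4, 16^512≡16, 16^1024≡41.
Since 1752 = 8 + 16 + 64 + 128 + 512 + 1024 in binary, 16^1752 ≡ 16·41·16·41·16·41 ≡ 41 (mod 43).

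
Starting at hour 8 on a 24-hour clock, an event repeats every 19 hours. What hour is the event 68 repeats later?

68·19 = 1292.
1292 − 53·24 = 20, so 1292 ≡ 20 (mod 24).
(8 + 20) mod 24 = 4.

4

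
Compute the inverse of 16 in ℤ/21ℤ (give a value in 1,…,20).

4

16·4 = 64 = 3·21 + 1, so 16⁻¹ ≡ 4 (mod 21).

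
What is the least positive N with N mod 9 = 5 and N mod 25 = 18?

68

Since 25·4 ≡ 1 (mod 9), take x = 18 + 25·((5−18)·4 mod 9) = 18 + 25·2 = 68.
Check: 68 mod 9 = 5, 68 mod 25 = 18.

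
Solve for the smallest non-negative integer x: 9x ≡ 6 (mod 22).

8

9⁻¹ ≡ 5 (mod 22) because 9·5 = 45 = 2·22 + 1.
Multiplying both sides by 5: x ≡ 5·6 = 30 ≡ 8 (mod 22).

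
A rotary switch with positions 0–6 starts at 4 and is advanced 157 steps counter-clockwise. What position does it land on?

1

157 = 22·7 + 3, so 157 mod 7 = 3.
(4 − 3) mod 7 = 1.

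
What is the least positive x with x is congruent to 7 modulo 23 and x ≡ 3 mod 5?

53

Since 5·14 ≡ 1 (mod 23), take x = 3 + 5·((7−3)·14 mod 23) = 3 + 5·10 = 53.
Check: 53 mod 23 = 7, 53 mod 5 = 3.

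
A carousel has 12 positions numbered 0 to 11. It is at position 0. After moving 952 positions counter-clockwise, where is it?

8

952 = 79·12 + 4, so 952 mod 12 = 4.
(0 − 4) mod 12 = 8.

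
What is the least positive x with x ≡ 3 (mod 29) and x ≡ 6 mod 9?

Since 9·13 ≡ 1 (mod 29), take x = 6 + 9·((3−6)·13 mod 29) = 6 + 9·19 = 177.
Check: 177 mod 29 = 3, 177 mod 9 = 6.

177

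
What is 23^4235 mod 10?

Last digits of 3^n: 3, 9, 7, 1 (period 4).
4235 leaves remainder 3 on division by 4, so 23^4235 ends in 7.

7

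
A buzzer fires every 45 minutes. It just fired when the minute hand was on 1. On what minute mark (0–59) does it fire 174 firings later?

31

174·45 = 7830.
7830 = 130·60 + 30, so 7830 mod 60 = 30.
(1 + 30) mod 60 = 31.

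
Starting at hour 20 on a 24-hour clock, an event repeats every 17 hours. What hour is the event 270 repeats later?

2

270·17 = 4590.
Dividing 4590 by 24 gives quotient 191 and remainder 6.
(20 + 6) mod 24 = 2.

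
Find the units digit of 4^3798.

6

The units digit of 4^n cycles with period 2: 4, 6, …
3798 leaves remainder 0 on division by 2, so 4^3798 ends in 6.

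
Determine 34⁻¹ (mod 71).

23

34·23 = 782 = 11·71 + 1, so 34⁻¹ ≡ 23 (mod 71).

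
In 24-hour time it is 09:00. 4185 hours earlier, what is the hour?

0

Dividing 4185 by 24 gives quotient 174 and remainder 9.
(9 − 9) mod 24 = 0.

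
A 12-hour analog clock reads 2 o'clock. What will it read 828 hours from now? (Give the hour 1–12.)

828 mod 12 = 0 (since 69·12 = 828).
2 + 0 → 2 on a 12-hour dial.

2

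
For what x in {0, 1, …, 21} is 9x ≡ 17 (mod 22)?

19

9⁻¹ ≡ 5 (mod 22) because 9·5 = 45 = 2·22 + 1.
So x ≡ 5·17 = 85 ≡ 19 (mod 22).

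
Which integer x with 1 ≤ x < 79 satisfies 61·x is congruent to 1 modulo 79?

57

79 = 1·61 + 18
61 = 3·18 + 7
18 = 2·7 + 4
7 = 1·4 + 3
4 = 1·3 + 1
3 = 3·1 + 0
Back-substituting gives 61·57 ≡ 1 (mod 79).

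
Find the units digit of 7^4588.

Last digits of 7^n: 7, 9, 3, 1 (period 4).
4588 leaves remainder 0 on division by 4, so 7^4588 ends in 1.

1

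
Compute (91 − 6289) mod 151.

6289 = 41·151 + 98, so 6289 mod 151 = 98.
(91 − 98) mod 151 = 144.

144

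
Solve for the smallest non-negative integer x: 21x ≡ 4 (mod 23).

21

21⁻¹ ≡ 11 (mod 23) because 21·11 = 231 = 10·23 + 1.
So x ≡ 11·4 = 44 ≡ 21 (mod 23).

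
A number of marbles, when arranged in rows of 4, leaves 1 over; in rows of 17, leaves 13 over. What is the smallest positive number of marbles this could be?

13

x ≡ 1 (mod 4) gives x ∈ {1, 5, 9, 13}.
The first of these with x mod 17 = 13 is 13.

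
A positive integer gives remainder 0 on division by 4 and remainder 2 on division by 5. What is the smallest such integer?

12

x ≡ 0 (mod 4) gives x ∈ {0, 4, 8, 12}.
The first of these with x mod 5 = 2 is 12.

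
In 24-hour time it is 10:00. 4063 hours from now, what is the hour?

4063 − 169·24 = 7, so 4063 ≡ 7 (mod 24).
(10 + 7) mod 24 = 17.

17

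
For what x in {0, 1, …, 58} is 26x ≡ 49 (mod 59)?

45

26⁻¹ ≡ 25 (mod 59) because 26·25 = 650 = 11·59 + 1.
So x ≡ 25·49 = 1225 ≡ 45 (mod 59).
Check: 26·45 = 1170 = 19·59 + 49.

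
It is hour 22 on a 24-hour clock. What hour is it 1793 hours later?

1793 = 74·24 + 17, so 1793 mod 24 = 17.
(22 + 17) mod 24 = 15.

15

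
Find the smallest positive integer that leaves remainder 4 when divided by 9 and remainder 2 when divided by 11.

Since 11·5 ≡ 1 (mod 9), take x = 2 + 11·((4−2)·5 mod 9) = 2 + 11·1 = 13.
Check: 13 mod 9 = 4, 13 mod 11 = 2.

13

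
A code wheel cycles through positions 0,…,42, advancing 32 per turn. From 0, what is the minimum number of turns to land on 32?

1

The inverse of 32 mod 43 is 39 (since 32·39 = 1248 ≡ 1).
So x ≡ 39·32 = 1248 ≡ 1 (mod 43).
Check: 32·1 = 32 = 0·43 + 32.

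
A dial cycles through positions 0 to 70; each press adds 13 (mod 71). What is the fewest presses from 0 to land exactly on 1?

11

13·11 = 143 = 2·71 + 1, so 13⁻¹ ≡ 11 (mod 71).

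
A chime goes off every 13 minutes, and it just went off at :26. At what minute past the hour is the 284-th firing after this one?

58

284·13 = 3692.
Dividing 3692 by 60 gives quotient 61 and remainder 32.
(26 + 32) mod 60 = 58.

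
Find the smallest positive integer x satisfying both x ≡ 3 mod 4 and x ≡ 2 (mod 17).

19

x ≡ 3 (mod 4) gives x ∈ {3, 7, 11, 15, 19}.
The first of these with x mod 17 = 2 is 19.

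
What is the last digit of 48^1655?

Last digits of 8^n: 8, 4, 2, 6 (period 4).
1655 leaves remainder 3 on division by 4, so 48^1655 ends in 2.

2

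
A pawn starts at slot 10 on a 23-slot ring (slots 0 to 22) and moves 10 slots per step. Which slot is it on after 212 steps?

212·10 = 2120.
2120 − 92·23 = 4, so 2120 ≡ 4 (mod 23).
(10 + 4) mod 23 = 14.

14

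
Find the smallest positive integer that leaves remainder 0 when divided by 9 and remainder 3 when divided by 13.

x ≡ 0 (mod 9) gives x ∈ {0, 9, 18, 27, 36, 45, 54, 63, …}.
The first of these with x mod 13 = 3 is 81.

81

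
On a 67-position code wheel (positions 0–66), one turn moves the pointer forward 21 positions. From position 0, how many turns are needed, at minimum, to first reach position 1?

16

67 = 3·21 + 4
21 = 5·4 + 1
4 = 4·1 + 0
Back-substituting gives 21·16 ≡ 1 (mod 67).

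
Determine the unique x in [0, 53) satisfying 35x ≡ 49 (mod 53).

12

The inverse of 35 mod 53 is 50 (since 35·50 = 1750 ≡ 1).
Multiplying both sides by 50: x ≡ 50·49 = 2450 ≡ 12 (mod 53).
Check: 35·12 = 420 = 7·53 + 49.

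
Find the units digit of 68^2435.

The units digit of 68^n cycles with period 4: 8, 4, 2, 6, …
2435 leaves remainder 3 on division by 4, so 68^2435 ends in 2.

2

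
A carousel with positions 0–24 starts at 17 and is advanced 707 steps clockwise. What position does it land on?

24

Dividing 707 by 25 gives quotient 28 and remainder 7.
(17 + 7) mod 25 = 24.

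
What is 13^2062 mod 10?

9

Powers of 3 mod 10 repeat with period 4: 3, 9, 7, 1.
2062 mod 4 = 2, so the last digit matches 3^2 = 9.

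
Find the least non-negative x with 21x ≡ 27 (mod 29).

The inverse of 21 mod 29 is 18 (since 21·18 = 378 ≡ 1).
So x ≡ 18·27 = 486 ≡ 22 (mod 29).

22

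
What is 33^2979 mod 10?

7

Powers of 3 mod 10 repeat with period 4: 3, 9, 7, 1.
2979 leaves remainder 3 on division by 4, so 33^2979 ends in 7.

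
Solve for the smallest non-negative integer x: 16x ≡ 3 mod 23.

The inverse of 16 mod 23 is 13 (since 16·13 = 208 ≡ 1).
Multiplying both sides by 13: x ≡ 13·3 = 39 ≡ 16 (mod 23).

16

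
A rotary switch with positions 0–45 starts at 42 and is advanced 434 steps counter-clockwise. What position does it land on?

22

434 − 9·46 = 20, so 434 ≡ 20 (mod 46).
(42 − 20) mod 46 = 22.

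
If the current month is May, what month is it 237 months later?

Dividing 237 by 12 gives quotient 19 and remainder 9.
May + 9 months → February.

February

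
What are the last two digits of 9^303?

Square-and-reduce mod 100: 9^1≡9, 9^2≡81, 9^4≡61, 9^8≡21, 9^16≡41, 9^32≡81, 9^64≡61, 9^128≡21, 9^256≡41.
Since 303 = 1 + 2 + 4 + 8 + 32 + 256 in binary, 9^303 ≡ 9·81·61·21·81·41 ≡ 29 (mod 100).

29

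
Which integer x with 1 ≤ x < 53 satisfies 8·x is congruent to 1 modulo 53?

53 = 6·8 + 5
8 = 1·5 + 3
5 = 1·3 + 2
3 = 1·2 + 1
2 = 2·1 + 0
Back-substituting gives 8·20 ≡ 1 (mod 53).

20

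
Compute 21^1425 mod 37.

11

By repeated squaring mod 37: 21^1≡21, 21^2≡34, 21^4≡9, 21^8≡7, 21^16≡12, 21^32≡33, 21^64≡16, 21^128≡34, 21^256≡9, 21^512≡7, 21^1024≡12.
1425 = 1 + 16 + 128 + 256 + 1024, so 21^1425 ≡ 21·12·34·9·12 ≡ 11 (mod 37).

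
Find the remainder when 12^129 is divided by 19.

18

Square-and-reduce mod 19: 12^1≡12, 12^2≡11, 12^4≡7, 12^8≡11, 12^16≡7, 12^32≡11, 12^64≡7, 12^128≡11.
Since 129 = 1 + 128 in binary, 12^129 ≡ 12·11 ≡ 18 (mod 19).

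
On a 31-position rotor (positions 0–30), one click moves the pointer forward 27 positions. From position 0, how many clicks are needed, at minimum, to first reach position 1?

27·23 = 621 = 20·31 + 1, so 27⁻¹ ≡ 23 (mod 31).

23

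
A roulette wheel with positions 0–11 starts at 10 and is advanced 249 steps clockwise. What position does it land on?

7

249 mod 12 = 9 (since 20·12 = 240).
(10 + 9) mod 12 = 7.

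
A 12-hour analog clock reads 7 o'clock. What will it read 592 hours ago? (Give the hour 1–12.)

592 − 49·12 = 4, so 592 ≡ 4 (mod 12).
7 − 4 → 3 on a 12-hour dial.

3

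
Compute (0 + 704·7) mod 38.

704·7 = 4928.
4928 mod 38 = 26 (since 129·38 = 4902).
(0 + 26) mod 38 = 26.

26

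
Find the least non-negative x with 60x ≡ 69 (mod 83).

80

The inverse of 60 mod 83 is 18 (since 60·18 = 1080 ≡ 1).
So x ≡ 18·69 = 1242 ≡ 80 (mod 83).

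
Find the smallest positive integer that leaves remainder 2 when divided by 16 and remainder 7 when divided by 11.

18

x ≡ 7 (mod 11) gives x ∈ {7, 18}.
The first of these with x mod 16 = 2 is 18.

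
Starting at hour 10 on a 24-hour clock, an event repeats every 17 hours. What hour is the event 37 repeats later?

15

37·17 = 629.
629 mod 24 = 5 (since 26·24 = 624).
(10 + 5) mod 24 = 15.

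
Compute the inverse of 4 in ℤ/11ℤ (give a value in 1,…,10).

11 = 2·4 + 3
4 = 1·3 + 1
3 = 3·1 + 0
Back-substituting gives 4·3 ≡ 1 (mod 11).

3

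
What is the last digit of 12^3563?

8

The units digit of 12^n cycles with period 4: 2, 4, 8, 6, …
3563 leaves remainder 3 on division by 4, so 12^3563 ends in 8.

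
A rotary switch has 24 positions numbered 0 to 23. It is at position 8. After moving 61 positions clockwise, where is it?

21

61 − 2·24 = 13, so 61 ≡ 13 (mod 24).
(8 + 13) mod 24 = 21.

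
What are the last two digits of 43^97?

By repeated squaring mod 100: 43^1≡43, 43^2≡49, 43^4≡1, 43^8≡1, 43^16≡1, 43^32≡1, 43^64≡1.
Since 97 = 1 + 32 + 64 in binary, 43^97 ≡ 43·1·1 ≡ 43 (mod 100).

43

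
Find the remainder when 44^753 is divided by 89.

25

Square-and-reduce mod 89: 44^1≡44, 44^2≡67, 44^4≡39, 44^8≡8, 44^16≡64, 44^32≡2, 44^64≡4, 44^128≡16, 44^256≡78, 44^512≡32.
Since 753 = 1 + 16 + 32 + 64 + 128 + 512 in binary, 44^753 ≡ 44·64·2·4·16·32 ≡ 25 (mod 89).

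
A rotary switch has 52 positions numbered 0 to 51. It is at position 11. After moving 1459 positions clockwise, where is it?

1459 mod 52 = 3 (since 28·52 = 1456).
(11 + 3) mod 52 = 14.

14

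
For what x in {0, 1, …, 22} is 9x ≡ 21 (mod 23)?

The inverse of 9 mod 23 is 18 (since 9·18 = 162 ≡ 1).
Multiplying both sides by 18: x ≡ 18·21 = 378 ≡ 10 (mod 23).
Check: 9·10 = 90 = 3·23 + 21.

10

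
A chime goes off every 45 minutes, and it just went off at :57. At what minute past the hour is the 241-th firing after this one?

241·45 = 10845.
10845 − 180·60 = 45, so 10845 ≡ 45 (mod 60).
(57 + 45) mod 60 = 42.

42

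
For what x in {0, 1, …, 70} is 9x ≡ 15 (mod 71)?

49

The inverse of 9 mod 71 is 8 (since 9·8 = 72 ≡ 1).
Multiplying both sides by 8: x ≡ 8·15 = 120 ≡ 49 (mod 71).
Check: 9·49 = 441 = 6·71 + 15.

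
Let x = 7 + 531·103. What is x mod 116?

64

531·103 = 54693.
54693 mod 116 = 57 (since 471·116 = 54636).
(7 + 57) mod 116 = 64.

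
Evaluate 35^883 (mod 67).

By repeated squaring mod 67: 35^1≡35, 35^2≡19, 35^4≡26, 35^8≡6, 35^16≡36, 35^32≡23, 35^64≡60, 35^128≡49, 35^256≡56, 35^512≡54.
883 = 1 + 2 + 16 + 32 + 64 + 256 + 512, so 35^883 ≡ 35·19·36·23·60·56·54 ≡ 56 (mod 67).

56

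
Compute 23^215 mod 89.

Successive squares of 23 mod 89: 23^1≡23, 23^2≡84, 23^4≡25, 23^8≡2, 23^16≡4, 23^32≡16, 23^64≡78, 23^128≡32.
Since 215 = 1 + 2 + 4 + 16 + 64 + 128 in binary, 23^215 ≡ 23·84·25·4·78·32 ≡ 13 (mod 89).

13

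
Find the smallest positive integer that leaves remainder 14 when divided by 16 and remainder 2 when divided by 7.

30

Since 7·7 ≡ 1 (mod 16), take x = 2 + 7·((14−2)·7 mod 16) = 2 + 7·4 = 30.
Check: 30 mod 16 = 14, 30 mod 7 = 2.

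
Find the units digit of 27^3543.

Last digits of 7^n: 7, 9, 3, 1 (period 4).
3543 mod 4 = 3, so the last digit matches 7^3 = 3.

3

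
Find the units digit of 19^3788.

Last digits of 9^n: 9, 1 (period 2).
3788 leaves remainder 0 on division by 2, so 19^3788 ends in 1.

1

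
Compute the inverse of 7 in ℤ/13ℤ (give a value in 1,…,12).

2

13 = 1·7 + 6
7 = 1·6 + 1
6 = 6·1 + 0
Back-substituting gives 7·2 ≡ 1 (mod 13).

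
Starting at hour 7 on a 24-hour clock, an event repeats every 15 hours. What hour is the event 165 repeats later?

10

165·15 = 2475.
2475 = 103·24 + 3, so 2475 mod 24 = 3.
(7 + 3) mod 24 = 10.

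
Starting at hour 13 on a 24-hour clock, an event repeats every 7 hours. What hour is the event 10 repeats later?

10·7 = 70.
Dividing 70 by 24 gives quotient 2 and remainder 22.
(13 + 22) mod 24 = 11.

11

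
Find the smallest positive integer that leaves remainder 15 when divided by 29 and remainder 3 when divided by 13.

x ≡ 3 (mod 13) gives x ∈ {3, 16, 29, 42, 55, 68, 81, 94, …}.
The first of these with x mod 29 = 15 is 276.

276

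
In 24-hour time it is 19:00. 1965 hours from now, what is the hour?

16

1965 mod 24 = 21 (since 81·24 = 1944).
(19 + 21) mod 24 = 16.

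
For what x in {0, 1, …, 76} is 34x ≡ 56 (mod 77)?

34⁻¹ ≡ 34 (mod 77) because 34·34 = 1156 = 15·77 + 1.
So x ≡ 34·56 = 1904 ≡ 56 (mod 77).

56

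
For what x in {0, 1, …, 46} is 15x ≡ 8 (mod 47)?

The inverse of 15 mod 47 is 22 (since 15·22 = 330 ≡ 1).
So x ≡ 22·8 = 176 ≡ 35 (mod 47).
Check: 15·35 = 525 = 11·47 + 8.

35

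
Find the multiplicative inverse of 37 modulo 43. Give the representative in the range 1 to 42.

7

37·7 = 259 = 6·43 + 1, so 37⁻¹ ≡ 7 (mod 43).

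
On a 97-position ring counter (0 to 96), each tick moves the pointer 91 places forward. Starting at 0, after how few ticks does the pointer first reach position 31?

11

91⁻¹ ≡ 16 (mod 97) because 91·16 = 1456 = 15·97 + 1.
Multiplying both sides by 16: x ≡ 16·31 = 496 ≡ 11 (mod 97).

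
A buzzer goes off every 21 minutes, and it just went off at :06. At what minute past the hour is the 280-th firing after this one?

6

280·21 = 5880.
5880 mod 60 = 0 (since 98·60 = 5880).
(6 + 0) mod 60 = 6.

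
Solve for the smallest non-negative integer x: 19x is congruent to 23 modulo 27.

14

The inverse of 19 mod 27 is 10 (since 19·10 = 190 ≡ 1).
Multiplying both sides by 10: x ≡ 10·23 = 230 ≡ 14 (mod 27).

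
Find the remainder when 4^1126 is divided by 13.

Successive squares of 4 mod 13: 4^1≡4, 4^2≡3, 4^4≡9, 4^8≡3, 4^16≡9, 4^32≡3, 4^64≡9, 4^128≡3, 4^256≡9, 4^512≡3, 4^1024≡9.
Since 1126 = 2 + 4 + 32 + 64 + 1024 in binary, 4^1126 ≡ 3·9·3·9·9 ≡ 9 (mod 13).

9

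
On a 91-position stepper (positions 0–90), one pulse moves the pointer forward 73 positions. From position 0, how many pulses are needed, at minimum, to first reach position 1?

5

91 = 1·73 + 18
73 = 4·18 + 1
18 = 18·1 + 0
Back-substituting gives 73·5 ≡ 1 (mod 91).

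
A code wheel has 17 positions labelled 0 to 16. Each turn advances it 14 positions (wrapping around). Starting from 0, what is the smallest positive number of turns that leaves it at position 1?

11

14·11 = 154 = 9·17 + 1, so 14⁻¹ ≡ 11 (mod 17).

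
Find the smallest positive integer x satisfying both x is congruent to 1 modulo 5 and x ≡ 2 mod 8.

26

x ≡ 1 (mod 5) gives x ∈ {1, 6, 11, 16, 21, 26}.
The first of these with x mod 8 = 2 is 26.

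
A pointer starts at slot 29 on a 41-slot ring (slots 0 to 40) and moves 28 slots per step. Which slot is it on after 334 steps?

334·28 = 9352.
9352 − 228·41 = 4, so 9352 ≡ 4 (mod 41).
(29 + 4) mod 41 = 33.

33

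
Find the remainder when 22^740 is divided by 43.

4

Successive squares of 22 mod 43: 22^1≡22, 22^2≡11, 22^4≡35, 22^8≡21, 22^16≡11, 22^32≡35, 22^64≡21, 22^128≡11, 22^256≡35, 22^512≡21.
Since 740 = 4 + 32 + 64 + 128 + 512 in binary, 22^740 ≡ 35·35·21·11·21 ≡ 4 (mod 43).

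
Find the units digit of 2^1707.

The units digit of 2^n cycles with period 4: 2, 4, 8, 6, …
1707 mod 4 = 3, so the last digit matches 2^3 = 8.

8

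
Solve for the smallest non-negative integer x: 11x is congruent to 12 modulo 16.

4

11⁻¹ ≡ 3 (mod 16) because 11·3 = 33 = 2·16 + 1.
So x ≡ 3·12 = 36 ≡ 4 (mod 16).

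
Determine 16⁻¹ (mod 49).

46

16·46 = 736 = 15·49 + 1, so 16⁻¹ ≡ 46 (mod 49).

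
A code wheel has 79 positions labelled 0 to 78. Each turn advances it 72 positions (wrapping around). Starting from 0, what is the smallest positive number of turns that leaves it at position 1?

45

79 = 1·72 + 7
72 = 10·7 + 2
7 = 3·2 + 1
2 = 2·1 + 0
Back-substituting gives 72·45 ≡ 1 (mod 79).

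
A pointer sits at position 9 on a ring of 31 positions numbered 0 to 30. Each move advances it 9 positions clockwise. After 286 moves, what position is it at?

10

286·9 = 2574.
Dividing 2574 by 31 gives quotient 83 and remainder 1.
(9 + 1) mod 31 = 10.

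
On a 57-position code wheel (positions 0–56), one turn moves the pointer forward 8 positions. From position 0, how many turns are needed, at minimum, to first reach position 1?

50

57 = 7·8 + 1
8 = 8·1 + 0
Back-substituting gives 8·50 ≡ 1 (mod 57).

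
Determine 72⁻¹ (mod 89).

68

72·68 = 4896 = 55·89 + 1, so 72⁻¹ ≡ 68 (mod 89).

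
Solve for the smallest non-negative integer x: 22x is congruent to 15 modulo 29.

22⁻¹ ≡ 4 (mod 29) because 22·4 = 88 = 3·29 + 1.
So x ≡ 4·15 = 60 ≡ 2 (mod 29).

2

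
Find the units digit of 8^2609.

8

Powers of 8 mod 10 repeat with period 4: 8, 4, 2, 6.
2609 mod 4 = 1, so the last digit matches 8^1 = 8.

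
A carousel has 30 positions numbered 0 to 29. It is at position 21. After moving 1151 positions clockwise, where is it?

2

1151 − 38·30 = 11, so 1151 ≡ 11 (mod 30).
(21 + 11) mod 30 = 2.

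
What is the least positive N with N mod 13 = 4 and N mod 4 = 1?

17

Since 4·10 ≡ 1 (mod 13), take x = 1 + 4·((4−1)·10 mod 13) = 1 + 4·4 = 17.
Check: 17 mod 13 = 4, 17 mod 4 = 1.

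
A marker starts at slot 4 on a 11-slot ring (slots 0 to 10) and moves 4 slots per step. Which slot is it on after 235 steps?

9

235·4 = 940.
940 = 85·11 + 5, so 940 mod 11 = 5.
(4 + 5) mod 11 = 9.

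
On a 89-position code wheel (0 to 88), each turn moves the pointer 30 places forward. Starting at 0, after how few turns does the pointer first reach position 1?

30⁻¹ ≡ 3 (mod 89) because 30·3 = 90 = 1·89 + 1.
Multiplying both sides by 3: x ≡ 3·1 = 3 ≡ 3 (mod 89).

3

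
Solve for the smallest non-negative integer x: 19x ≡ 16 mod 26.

The inverse of 19 mod 26 is 11 (since 19·11 = 209 ≡ 1).
Multiplying both sides by 11: x ≡ 11·16 = 176 ≡ 20 (mod 26).

20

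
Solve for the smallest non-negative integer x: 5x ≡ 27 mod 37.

35

The inverse of 5 mod 37 is 15 (since 5·15 = 75 ≡ 1).
Multiplying both sides by 15: x ≡ 15·27 = 405 ≡ 35 (mod 37).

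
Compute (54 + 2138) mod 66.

14

Dividing 2138 by 66 gives quotient 32 and remainder 26.
(54 + 26) mod 66 = 14.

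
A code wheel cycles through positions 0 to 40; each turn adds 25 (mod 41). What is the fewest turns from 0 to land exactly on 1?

41 = 1·25 + 16
25 = 1·16 + 9
16 = 1·9 + 7
9 = 1·7 + 2
7 = 3·2 + 1
2 = 2·1 + 0
Back-substituting gives 25·23 ≡ 1 (mod 41).

23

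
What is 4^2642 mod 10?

6

Powers of 4 mod 10 repeat with period 2: 4, 6.
2642 leaves remainder 0 on division by 2, so 4^2642 ends in 6.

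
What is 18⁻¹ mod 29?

29 = 1·18 + 11
18 = 1·11 + 7
11 = 1·7 + 4
7 = 1·4 + 3
4 = 1·3 + 1
3 = 3·1 + 0
Back-substituting gives 18·21 ≡ 1 (mod 29).

21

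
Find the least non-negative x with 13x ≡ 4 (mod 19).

The inverse of 13 mod 19 is 3 (since 13·3 = 39 ≡ 1).
So x ≡ 3·4 = 12 ≡ 12 (mod 19).

12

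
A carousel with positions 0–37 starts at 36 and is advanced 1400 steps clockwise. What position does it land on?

30

1400 − 36·38 = 32, so 1400 ≡ 32 (mod 38).
(36 + 32) mod 38 = 30.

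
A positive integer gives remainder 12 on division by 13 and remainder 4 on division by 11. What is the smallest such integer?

x ≡ 4 (mod 11) gives x ∈ {4, 15, 26, 37, 48, 59, 70, 81, …}.
The first of these with x mod 13 = 12 is 103.

103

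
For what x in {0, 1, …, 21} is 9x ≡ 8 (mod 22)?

18

The inverse of 9 mod 22 is 5 (since 9·5 = 45 ≡ 1).
So x ≡ 5·8 = 40 ≡ 18 (mod 22).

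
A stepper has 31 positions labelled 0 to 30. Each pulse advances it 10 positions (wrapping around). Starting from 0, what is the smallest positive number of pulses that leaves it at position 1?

28

31 = 3·10 + 1
10 = 10·1 + 0
Back-substituting gives 10·28 ≡ 1 (mod 31).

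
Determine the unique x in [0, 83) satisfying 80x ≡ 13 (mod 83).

51

The inverse of 80 mod 83 is 55 (since 80·55 = 4400 ≡ 1).
So x ≡ 55·13 = 715 ≡ 51 (mod 83).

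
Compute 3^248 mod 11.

Successive squares of 3 mod 11: 3^1≡3, 3^2≡9, 3^4≡4, 3^8≡5, 3^16≡3, 3^32≡9, 3^64≡4, 3^128≡5.
248 = 8 + 16 + 32 + 64 + 128, so 3^248 ≡ 5·3·9·4·5 ≡ 5 (mod 11).

5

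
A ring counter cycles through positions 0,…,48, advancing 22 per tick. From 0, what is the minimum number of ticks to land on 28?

28

22⁻¹ ≡ 29 (mod 49) because 22·29 = 638 = 13·49 + 1.
So x ≡ 29·28 = 812 ≡ 28 (mod 49).
Check: 22·28 = 616 = 12·49 + 28.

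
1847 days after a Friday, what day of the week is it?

1847 = 263·7 + 6, so 1847 mod 7 = 6.
Friday + 6 days → Thursday.

Thursday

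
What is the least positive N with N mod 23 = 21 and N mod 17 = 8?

297

x ≡ 8 (mod 17) gives x ∈ {8, 25, 42, 59, 76, 93, 110, 127, …}.
The first of these with x mod 23 = 21 is 297.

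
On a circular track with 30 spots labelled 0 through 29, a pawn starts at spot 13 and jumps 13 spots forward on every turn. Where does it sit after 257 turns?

257·13 = 3341.
Dividing 3341 by 30 gives quotient 111 and remainder 11.
(13 + 11) mod 30 = 24.

24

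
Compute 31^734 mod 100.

21

By repeated squaring mod 100: 31^1≡31, 31^2≡61, 31^4≡21, 31^8≡41, 31^16≡81, 31^32≡61, 31^64≡21, 31^128≡41, 31^256≡81, 31^512≡61.
734 = 2 + 4 + 8 + 16 + 64 + 128 + 512, so 31^734 ≡ 61·21·41·81·21·41·61 ≡ 21 (mod 100).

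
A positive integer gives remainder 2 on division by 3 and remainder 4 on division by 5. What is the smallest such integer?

Since 5·2 ≡ 1 (mod 3), take x = 4 + 5·((2−4)·2 mod 3) = 4 + 5·2 = 14.
Check: 14 mod 3 = 2, 14 mod 5 = 4.

14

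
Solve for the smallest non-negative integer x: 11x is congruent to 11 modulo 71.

1

The inverse of 11 mod 71 is 13 (since 11·13 = 143 ≡ 1).
So x ≡ 13·11 = 143 ≡ 1 (mod 71).
Check: 11·1 = 11 = 0·71 + 11.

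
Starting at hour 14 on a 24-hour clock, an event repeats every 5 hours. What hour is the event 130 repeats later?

130·5 = 650.
650 = 27·24 + 2, so 650 mod 24 = 2.
(14 + 2) mod 24 = 16.

16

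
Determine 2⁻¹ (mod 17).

9

2·9 = 18 = 1·17 + 1, so 2⁻¹ ≡ 9 (mod 17).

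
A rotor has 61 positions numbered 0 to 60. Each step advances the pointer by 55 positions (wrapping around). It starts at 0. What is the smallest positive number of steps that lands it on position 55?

55⁻¹ ≡ 10 (mod 61) because 55·10 = 550 = 9·61 + 1.
So x ≡ 10·55 = 550 ≡ 1 (mod 61).

1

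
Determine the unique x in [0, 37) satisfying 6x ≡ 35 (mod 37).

12

6⁻¹ ≡ 31 (mod 37) because 6·31 = 186 = 5·37 + 1.
Multiplying both sides by 31: x ≡ 31·35 = 1085 ≡ 12 (mod 37).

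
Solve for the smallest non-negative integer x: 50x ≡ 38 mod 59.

The inverse of 50 mod 59 is 13 (since 50·13 = 650 ≡ 1).
So x ≡ 13·38 = 494 ≡ 22 (mod 59).
Check: 50·22 = 1100 = 18·59 + 38.

22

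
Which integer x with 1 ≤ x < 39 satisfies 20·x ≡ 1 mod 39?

2

20·2 = 40 = 1·39 + 1, so 20⁻¹ ≡ 2 (mod 39).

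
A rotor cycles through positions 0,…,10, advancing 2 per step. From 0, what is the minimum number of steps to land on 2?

1

2⁻¹ ≡ 6 (mod 11) because 2·6 = 12 = 1·11 + 1.
Multiplying both sides by 6: x ≡ 6·2 = 12 ≡ 1 (mod 11).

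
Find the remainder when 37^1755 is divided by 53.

52

By repeated squaring mod 53: 37^1≡37, 37^2≡44, 37^4≡28, 37^8≡42, 37^16≡15, 37^32≡13, 37^64≡10, 37^128≡47, 37^256≡36, 37^512≡24, 37^1024≡46.
1755 = 1 + 2 + 8 + 16 + 64 + 128 + 512 + 1024, so 37^1755 ≡ 37·44·42·15·10·47·24·46 ≡ 52 (mod 53).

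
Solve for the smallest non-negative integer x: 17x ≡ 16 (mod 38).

30

17⁻¹ ≡ 9 (mod 38) because 17·9 = 153 = 4·38 + 1.
So x ≡ 9·16 = 144 ≡ 30 (mod 38).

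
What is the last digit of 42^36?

Powers of 2 mod 10 repeat with period 4: 2, 4, 8, 6.
36 leaves remainder 0 on division by 4, so 42^36 ends in 6.

6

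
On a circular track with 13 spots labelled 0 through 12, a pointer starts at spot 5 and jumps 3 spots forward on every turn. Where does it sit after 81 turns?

1

81·3 = 243.
243 = 18·13 + 9, so 243 mod 13 = 9.
(5 + 9) mod 13 = 1.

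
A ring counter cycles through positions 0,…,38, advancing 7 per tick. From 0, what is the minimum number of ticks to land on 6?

The inverse of 7 mod 39 is 28 (since 7·28 = 196 ≡ 1).
Multiplying both sides by 28: x ≡ 28·6 = 168 ≡ 12 (mod 39).
Check: 7·12 = 84 = 2·39 + 6.

12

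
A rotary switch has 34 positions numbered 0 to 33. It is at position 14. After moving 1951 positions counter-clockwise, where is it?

1

1951 − 57·34 = 13, so 1951 ≡ 13 (mod 34).
(14 − 13) mod 34 = 1.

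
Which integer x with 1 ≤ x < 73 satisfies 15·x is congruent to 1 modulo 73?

15·39 = 585 = 8·73 + 1, so 15⁻¹ ≡ 39 (mod 73).

39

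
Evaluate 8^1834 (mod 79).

By repeated squaring mod 79: 8^1≡8, 8^2≡64, 8^4≡67, 8^8≡65, 8^16≡38, 8^32≡22, 8^64≡10, 8^128≡21, 8^256≡46, 8^512≡62, 8^1024≡52.
1834 = 2 + 8 + 32 + 256 + 512 + 1024, so 8^1834 ≡ 64·65·22·46·62·52 ≡ 8 (mod 79).

8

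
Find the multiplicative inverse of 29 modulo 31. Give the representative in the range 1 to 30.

31 = 1·29 + 2
29 = 14·2 + 1
2 = 2·1 + 0
Back-substituting gives 29·15 ≡ 1 (mod 31).

15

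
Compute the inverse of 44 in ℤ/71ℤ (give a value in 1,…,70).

21

44·21 = 924 = 13·71 + 1, so 44⁻¹ ≡ 21 (mod 71).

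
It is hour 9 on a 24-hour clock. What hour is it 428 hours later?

Dividing 428 by 24 gives quotient 17 and remainder 20.
(9 + 20) mod 24 = 5.

5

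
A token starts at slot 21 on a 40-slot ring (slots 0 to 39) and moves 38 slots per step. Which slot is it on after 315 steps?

31

315·38 = 11970.
11970 − 299·40 = 10, so 11970 ≡ 10 (mod 40).
(21 + 10) mod 40 = 31.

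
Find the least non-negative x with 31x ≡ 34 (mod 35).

The inverse of 31 mod 35 is 26 (since 31·26 = 806 ≡ 1).
Multiplying both sides by 26: x ≡ 26·34 = 884 ≡ 9 (mod 35).

9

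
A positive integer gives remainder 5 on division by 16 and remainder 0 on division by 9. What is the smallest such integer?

117

x ≡ 0 (mod 9) gives x ∈ {0, 9, 18, 27, 36, 45, 54, 63, …}.
The first of these with x mod 16 = 5 is 117.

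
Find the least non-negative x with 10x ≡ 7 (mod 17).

16

The inverse of 10 mod 17 is 12 (since 10·12 = 120 ≡ 1).
Multiplying both sides by 12: x ≡ 12·7 = 84 ≡ 16 (mod 17).
Check: 10·16 = 160 = 9·17 + 7.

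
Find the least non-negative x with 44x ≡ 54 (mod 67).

44⁻¹ ≡ 32 (mod 67) because 44·32 = 1408 = 21·67 + 1.
Multiplying both sides by 32: x ≡ 32·54 = 1728 ≡ 53 (mod 67).

53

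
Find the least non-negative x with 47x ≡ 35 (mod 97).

9

47⁻¹ ≡ 64 (mod 97) because 47·64 = 3008 = 31·97 + 1.
Multiplying both sides by 64: x ≡ 64·35 = 2240 ≡ 9 (mod 97).
Check: 47·9 = 423 = 4·97 + 35.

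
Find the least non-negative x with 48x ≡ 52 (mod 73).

48⁻¹ ≡ 35 (mod 73) because 48·35 = 1680 = 23·73 + 1.
So x ≡ 35·52 = 1820 ≡ 68 (mod 73).

68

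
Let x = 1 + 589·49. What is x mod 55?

42

589·49 = 28861.
28861 mod 55 = 41 (since 524·55 = 28820).
(1 + 41) mod 55 = 42.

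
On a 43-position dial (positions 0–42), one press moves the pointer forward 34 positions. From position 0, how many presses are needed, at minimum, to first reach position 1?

43 = 1·34 + 9
34 = 3·9 + 7
9 = 1·7 + 2
7 = 3·2 + 1
2 = 2·1 + 0
Back-substituting gives 34·19 ≡ 1 (mod 43).

19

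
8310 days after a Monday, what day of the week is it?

Tuesday

8310 mod 7 = 1 (since 1187·7 = 8309).
Monday + 1 day → Tuesday.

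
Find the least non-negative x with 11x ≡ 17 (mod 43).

The inverse of 11 mod 43 is 4 (since 11·4 = 44 ≡ 1).
So x ≡ 4·17 = 68 ≡ 25 (mod 43).

25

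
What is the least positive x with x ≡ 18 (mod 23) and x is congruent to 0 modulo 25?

225

x ≡ 18 (mod 23) gives x ∈ {18, 41, 64, 87, 110, 133, 156, 179, …}.
The first of these with x mod 25 = 0 is 225.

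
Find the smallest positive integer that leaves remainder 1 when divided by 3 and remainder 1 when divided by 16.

1

x ≡ 1 (mod 3) gives x ∈ {1}.
The first of these with x mod 16 = 1 is 1.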